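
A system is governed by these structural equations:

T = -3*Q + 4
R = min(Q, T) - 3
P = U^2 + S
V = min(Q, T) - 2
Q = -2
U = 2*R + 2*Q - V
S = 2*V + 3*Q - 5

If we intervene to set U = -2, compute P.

-15

Intervening sets U = -2 and removes its equation (U = 2*R + 2*Q - V).
T = -3*Q + 4  [with Q=-2]  = 10
V = min(Q, T) - 2  [with Q=-2, T=10]  = -4
S = 2*V + 3*Q - 5  [with V=-4, Q=-2]  = -19
P = U^2 + S  [with U=-2, S=-19]  = -15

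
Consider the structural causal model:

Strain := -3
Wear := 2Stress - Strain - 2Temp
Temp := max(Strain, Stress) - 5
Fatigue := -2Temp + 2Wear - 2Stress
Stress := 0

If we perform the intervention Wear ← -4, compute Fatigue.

Intervening sets Wear = -4 and removes its equation (Wear := 2Stress - Strain - 2Temp).
Temp = max(Strain, Stress) - 5  [with Strain=-3, Stress=0]  = -5
Fatigue = -2Temp + 2Wear - 2Stress  [with Temp=-5, Wear=-4, Stress=0]  = 2

2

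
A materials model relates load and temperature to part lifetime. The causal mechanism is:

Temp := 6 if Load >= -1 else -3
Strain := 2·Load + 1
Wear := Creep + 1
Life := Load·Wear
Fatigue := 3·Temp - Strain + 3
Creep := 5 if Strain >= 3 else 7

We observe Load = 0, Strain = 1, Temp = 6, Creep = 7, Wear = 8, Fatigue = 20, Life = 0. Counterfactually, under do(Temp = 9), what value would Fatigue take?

29

The intervention breaks the incoming arrows to Temp: Temp := 6 if Load >= -1 else -3 no longer applies, and Temp = 9.
Strain = 2·Load + 1  [with Load=0]  = 1
Fatigue = 3·Temp - Strain + 3  [with Temp=9, Strain=1]  = 29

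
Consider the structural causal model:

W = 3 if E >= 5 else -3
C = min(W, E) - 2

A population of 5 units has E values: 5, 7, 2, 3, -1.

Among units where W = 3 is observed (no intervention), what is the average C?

1

Conditioning on W=3 selects the 2 unit(s) with E ∈ {5, 7}. Their C values: 1, 1. Mean = 1.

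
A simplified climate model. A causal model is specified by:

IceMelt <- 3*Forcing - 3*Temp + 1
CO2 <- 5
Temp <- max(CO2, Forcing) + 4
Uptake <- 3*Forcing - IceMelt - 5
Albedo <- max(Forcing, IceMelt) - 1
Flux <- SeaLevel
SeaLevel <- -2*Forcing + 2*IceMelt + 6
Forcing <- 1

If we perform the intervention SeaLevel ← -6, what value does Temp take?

9

do(SeaLevel=-6) replaces the equation SeaLevel <- -2*Forcing + 2*IceMelt + 6 with the constant SeaLevel = -6.
Temp is not downstream of the intervention, so its value is determined by the original equations.
Temp = max(CO2, Forcing) + 4  [with CO2=5, Forcing=1]  = 9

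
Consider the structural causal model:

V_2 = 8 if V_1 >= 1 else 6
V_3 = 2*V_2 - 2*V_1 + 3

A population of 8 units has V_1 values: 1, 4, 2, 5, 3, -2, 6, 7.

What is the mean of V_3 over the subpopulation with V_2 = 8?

11

Conditioning on V_2=8 selects the 7 unit(s) with V_1 ∈ {1, 4, 2, 5, 3, 6, 7}. Their V_3 values: 17, 11, 15, 9, 13, 7, 5. Mean = 11.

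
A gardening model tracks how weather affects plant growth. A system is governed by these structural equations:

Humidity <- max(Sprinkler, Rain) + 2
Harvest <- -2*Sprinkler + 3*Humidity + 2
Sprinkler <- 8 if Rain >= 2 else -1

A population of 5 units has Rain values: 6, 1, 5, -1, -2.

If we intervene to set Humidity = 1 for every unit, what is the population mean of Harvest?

Every unit gets Humidity=1 under the intervention. Harvest values become -11, 7, -11, 7, 7; E[Harvest|do(Humidity=1)] = -0.2.

-0.2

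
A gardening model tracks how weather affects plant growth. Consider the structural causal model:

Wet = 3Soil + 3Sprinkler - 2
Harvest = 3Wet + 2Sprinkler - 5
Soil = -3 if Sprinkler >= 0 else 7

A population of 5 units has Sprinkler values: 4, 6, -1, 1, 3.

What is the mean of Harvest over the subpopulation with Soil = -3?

0.5

Observing Soil=-3 restricts to units where Soil's equation naturally yields -3: Sprinkler ∈ {4, 6, 1, 3}. In that subpopulation Harvest = 6, 28, -27, -5, mean 0.5.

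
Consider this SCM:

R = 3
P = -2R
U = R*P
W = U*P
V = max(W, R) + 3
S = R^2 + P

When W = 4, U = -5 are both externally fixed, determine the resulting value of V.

The joint intervention fixes W = 4, U = -5, removing each variable's own equation.
V = max(W, R) + 3  [with W=4, R=3]  = 7

7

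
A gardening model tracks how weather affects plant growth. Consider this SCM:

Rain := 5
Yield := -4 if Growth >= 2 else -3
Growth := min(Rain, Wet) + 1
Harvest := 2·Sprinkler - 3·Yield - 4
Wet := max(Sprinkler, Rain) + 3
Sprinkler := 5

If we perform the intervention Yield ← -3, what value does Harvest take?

The intervention breaks the incoming arrows to Yield: Yield := -4 if Growth >= 2 else -3 no longer applies, and Yield = -3.
Harvest = 2·Sprinkler - 3·Yield - 4  [with Sprinkler=5, Yield=-3]  = 15

15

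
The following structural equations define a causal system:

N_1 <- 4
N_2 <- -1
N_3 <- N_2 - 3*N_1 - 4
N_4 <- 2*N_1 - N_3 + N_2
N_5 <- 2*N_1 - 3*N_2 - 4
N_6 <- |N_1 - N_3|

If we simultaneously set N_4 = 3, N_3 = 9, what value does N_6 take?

5

The joint intervention fixes N_4 = 3, N_3 = 9, removing each variable's own equation.
N_6 = |N_1 - N_3|  [with N_1=4, N_3=9]  = 5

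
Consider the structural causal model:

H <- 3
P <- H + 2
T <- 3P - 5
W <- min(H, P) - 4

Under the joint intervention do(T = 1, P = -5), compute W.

-9

The joint intervention fixes T = 1, P = -5, removing each variable's own equation.
W = min(H, P) - 4  [with H=3, P=-5]  = -9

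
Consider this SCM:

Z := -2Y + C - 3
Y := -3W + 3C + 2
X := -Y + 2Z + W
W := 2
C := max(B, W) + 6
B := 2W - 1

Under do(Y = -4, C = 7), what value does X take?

The joint intervention fixes Y = -4, C = 7, removing each variable's own equation.
Z = -2Y + C - 3  [with Y=-4, C=7]  = 12
X = -Y + 2Z + W  [with Y=-4, Z=12, W=2]  = 30

30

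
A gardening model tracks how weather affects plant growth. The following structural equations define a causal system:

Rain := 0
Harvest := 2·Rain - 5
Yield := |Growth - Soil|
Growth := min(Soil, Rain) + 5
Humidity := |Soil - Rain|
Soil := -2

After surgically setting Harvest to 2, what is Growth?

3

do(Harvest=2) replaces the equation Harvest := 2·Rain - 5 with the constant Harvest = 2.
Growth is not downstream of the intervention, so its value is determined by the original equations.
Growth = min(Soil, Rain) + 5  [with Soil=-2, Rain=0]  = 3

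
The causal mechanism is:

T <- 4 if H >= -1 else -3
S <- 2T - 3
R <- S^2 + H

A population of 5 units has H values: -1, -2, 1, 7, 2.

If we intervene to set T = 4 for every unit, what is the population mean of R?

26.4

Every unit gets T=4 under the intervention. R values become 24, 23, 26, 32, 27; E[R|do(T=4)] = 26.4.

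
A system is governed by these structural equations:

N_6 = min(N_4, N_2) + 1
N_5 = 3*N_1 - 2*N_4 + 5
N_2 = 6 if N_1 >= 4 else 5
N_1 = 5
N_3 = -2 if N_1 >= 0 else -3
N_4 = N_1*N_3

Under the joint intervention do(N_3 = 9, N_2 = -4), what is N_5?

-70

Setting N_3 = 9, N_2 = -4 by intervention discards those variables' equations.
N_4 = N_1*N_3  [with N_1=5, N_3=9]  = 45
N_5 = 3*N_1 - 2*N_4 + 5  [with N_1=5, N_4=45]  = -70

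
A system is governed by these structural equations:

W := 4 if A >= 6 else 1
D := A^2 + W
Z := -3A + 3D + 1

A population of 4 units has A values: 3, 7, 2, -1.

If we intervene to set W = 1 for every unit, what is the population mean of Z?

43

Every unit gets W=1 under the intervention. Z values become 22, 130, 10, 10; E[Z|do(W=1)] = 43.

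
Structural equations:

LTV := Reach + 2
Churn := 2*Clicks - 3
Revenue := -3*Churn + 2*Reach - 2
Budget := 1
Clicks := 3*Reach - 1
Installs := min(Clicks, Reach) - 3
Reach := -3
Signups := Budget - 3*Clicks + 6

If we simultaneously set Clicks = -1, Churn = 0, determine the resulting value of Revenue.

Under do(Clicks = -1, Churn = 0), each intervened variable's structural equation is replaced by its fixed value.
Revenue = -3*Churn + 2*Reach - 2  [with Churn=0, Reach=-3]  = -8

-8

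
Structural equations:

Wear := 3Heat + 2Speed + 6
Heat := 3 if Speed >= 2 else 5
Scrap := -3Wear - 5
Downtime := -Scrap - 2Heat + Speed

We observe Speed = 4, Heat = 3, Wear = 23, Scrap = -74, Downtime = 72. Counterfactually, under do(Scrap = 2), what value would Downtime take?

-4

Intervening sets Scrap = 2 and removes its equation (Scrap := -3Wear - 5).
Heat = 3 if Speed >= 2 else 5  [with Speed=4]  = 3
Downtime = -Scrap - 2Heat + Speed  [with Scrap=2, Heat=3, Speed=4]  = -4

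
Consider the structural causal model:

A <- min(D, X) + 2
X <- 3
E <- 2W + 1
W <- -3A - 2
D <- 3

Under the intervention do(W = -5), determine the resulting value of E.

Intervening sets W = -5 and removes its equation (W <- -3A - 2).
E = 2W + 1  [with W=-5]  = -9

-9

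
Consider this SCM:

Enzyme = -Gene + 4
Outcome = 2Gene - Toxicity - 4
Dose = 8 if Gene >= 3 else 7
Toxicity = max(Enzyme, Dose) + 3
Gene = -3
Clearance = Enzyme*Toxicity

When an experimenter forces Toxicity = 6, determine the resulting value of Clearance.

Intervening sets Toxicity = 6 and removes its equation (Toxicity = max(Enzyme, Dose) + 3).
Enzyme = -Gene + 4  [with Gene=-3]  = 7
Clearance = Enzyme*Toxicity  [with Enzyme=7, Toxicity=6]  = 42

42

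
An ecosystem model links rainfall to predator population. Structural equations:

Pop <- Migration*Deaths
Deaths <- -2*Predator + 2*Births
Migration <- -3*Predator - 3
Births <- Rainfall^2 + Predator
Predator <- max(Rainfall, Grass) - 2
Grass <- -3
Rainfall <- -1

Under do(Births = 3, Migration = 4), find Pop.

48

Setting Births = 3, Migration = 4 by intervention discards those variables' equations.
Predator = max(Rainfall, Grass) - 2  [with Rainfall=-1, Grass=-3]  = -3
Deaths = -2*Predator + 2*Births  [with Predator=-3, Births=3]  = 12
Pop = Migration*Deaths  [with Migration=4, Deaths=12]  = 48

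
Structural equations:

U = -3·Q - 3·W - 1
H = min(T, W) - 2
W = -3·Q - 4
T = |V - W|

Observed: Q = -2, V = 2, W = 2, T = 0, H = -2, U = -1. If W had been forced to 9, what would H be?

do(W=9) replaces the equation W = -3·Q - 4 with the constant W = 9.
T = |V - W|  [with V=2, W=9]  = 7
H = min(T, W) - 2  [with T=7, W=9]  = 5

5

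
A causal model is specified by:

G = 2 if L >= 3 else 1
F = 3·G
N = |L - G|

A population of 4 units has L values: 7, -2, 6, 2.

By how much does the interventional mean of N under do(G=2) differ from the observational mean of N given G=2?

-1.25

Under do(G=2), G's equation is replaced by G=2 for every unit. Per-unit N: 5, 4, 4, 0. Mean = 3.25.
E[N|G=2] averages over only the 2 units with G=2 (L = 7, 6): N = 5, 4, mean 4.5.
Difference = 3.25 − 4.5 = -1.25.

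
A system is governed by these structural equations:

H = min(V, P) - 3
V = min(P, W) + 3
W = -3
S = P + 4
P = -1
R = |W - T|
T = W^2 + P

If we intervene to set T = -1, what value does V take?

0

do(T=-1) replaces the equation T = W^2 + P with the constant T = -1.
V is not downstream of the intervention, so its value is determined by the original equations.
V = min(P, W) + 3  [with P=-1, W=-3]  = 0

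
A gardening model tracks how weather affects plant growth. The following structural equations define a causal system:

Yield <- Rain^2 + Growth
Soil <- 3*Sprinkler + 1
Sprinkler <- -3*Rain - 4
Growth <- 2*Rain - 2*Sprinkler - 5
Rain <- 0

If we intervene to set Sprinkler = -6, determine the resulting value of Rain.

0

Under do(Sprinkler=-6), the mechanism Sprinkler <- -3*Rain - 4 is discarded; Sprinkler is fixed at -6.
Rain is not downstream of the intervention, so its value is determined by the original equations.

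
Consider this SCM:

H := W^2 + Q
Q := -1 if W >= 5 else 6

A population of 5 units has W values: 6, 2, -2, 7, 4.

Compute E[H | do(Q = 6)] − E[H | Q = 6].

13.8

The intervention sets Q=6 in all 5 units regardless of W. Recomputing H per unit gives 42, 10, 10, 55, 22; average 27.8.
E[H|Q=6] averages over only the 3 units with Q=6 (W = 2, -2, 4): H = 10, 10, 22, mean 14.
Difference = 27.8 − 14 = 13.8.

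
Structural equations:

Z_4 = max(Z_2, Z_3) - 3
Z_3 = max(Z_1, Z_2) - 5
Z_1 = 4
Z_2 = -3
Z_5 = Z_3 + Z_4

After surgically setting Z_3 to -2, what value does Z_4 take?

The intervention breaks the incoming arrows to Z_3: Z_3 = max(Z_1, Z_2) - 5 no longer applies, and Z_3 = -2.
Z_4 = max(Z_2, Z_3) - 3  [with Z_2=-3, Z_3=-2]  = -5

-5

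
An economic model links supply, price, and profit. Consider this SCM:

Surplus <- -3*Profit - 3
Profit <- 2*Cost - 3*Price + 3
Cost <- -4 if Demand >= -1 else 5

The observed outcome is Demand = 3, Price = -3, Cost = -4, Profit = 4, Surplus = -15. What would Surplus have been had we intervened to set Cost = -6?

do(Cost=-6) replaces the equation Cost <- -4 if Demand >= -1 else 5 with the constant Cost = -6.
Profit = 2*Cost - 3*Price + 3  [with Cost=-6, Price=-3]  = 0
Surplus = -3*Profit - 3  [with Profit=0]  = -3

-3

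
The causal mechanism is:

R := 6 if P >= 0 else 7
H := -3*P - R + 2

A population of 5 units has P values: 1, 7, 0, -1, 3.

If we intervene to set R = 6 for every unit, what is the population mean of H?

-10

Every unit gets R=6 under the intervention. H values become -7, -25, -4, -1, -13; E[H|do(R=6)] = -10.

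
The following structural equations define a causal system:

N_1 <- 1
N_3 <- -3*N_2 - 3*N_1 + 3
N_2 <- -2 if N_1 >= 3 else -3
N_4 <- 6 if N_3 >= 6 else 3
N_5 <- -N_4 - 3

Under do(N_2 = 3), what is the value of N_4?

Under do(N_2=3), the mechanism N_2 <- -2 if N_1 >= 3 else -3 is discarded; N_2 is fixed at 3.
N_3 = -3*N_2 - 3*N_1 + 3  [with N_2=3, N_1=1]  = -9
N_4 = 6 if N_3 >= 6 else 3  [with N_3=-9]  = 3

3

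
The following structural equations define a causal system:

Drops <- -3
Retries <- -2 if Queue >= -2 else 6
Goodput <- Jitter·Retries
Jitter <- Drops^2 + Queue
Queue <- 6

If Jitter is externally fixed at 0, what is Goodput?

Intervening sets Jitter = 0 and removes its equation (Jitter <- Drops^2 + Queue).
Retries = -2 if Queue >= -2 else 6  [with Queue=6]  = -2
Goodput = Jitter·Retries  [with Jitter=0, Retries=-2]  = 0

0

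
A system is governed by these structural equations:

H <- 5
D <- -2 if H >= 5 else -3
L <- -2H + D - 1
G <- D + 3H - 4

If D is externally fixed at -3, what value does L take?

The intervention breaks the incoming arrows to D: D <- -2 if H >= 5 else -3 no longer applies, and D = -3.
L = -2H + D - 1  [with H=5, D=-3]  = -14

-14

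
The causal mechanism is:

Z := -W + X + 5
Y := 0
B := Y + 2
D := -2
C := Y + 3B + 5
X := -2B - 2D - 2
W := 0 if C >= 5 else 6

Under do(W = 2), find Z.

1

Intervening sets W = 2 and removes its equation (W := 0 if C >= 5 else 6).
B = Y + 2  [with Y=0]  = 2
X = -2B - 2D - 2  [with B=2, D=-2]  = -2
Z = -W + X + 5  [with W=2, X=-2]  = 1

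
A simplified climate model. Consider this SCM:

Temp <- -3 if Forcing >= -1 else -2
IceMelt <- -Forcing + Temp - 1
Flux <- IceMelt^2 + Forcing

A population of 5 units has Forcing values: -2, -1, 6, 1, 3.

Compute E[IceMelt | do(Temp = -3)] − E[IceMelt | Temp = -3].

The intervention sets Temp=-3 in all 5 units regardless of Forcing. Recomputing IceMelt per unit gives -2, -3, -10, -5, -7; average -5.4.
Observing Temp=-3 restricts to units where Temp's equation naturally yields -3: Forcing ∈ {-1, 6, 1, 3}. In that subpopulation IceMelt = -3, -10, -5, -7, mean -6.25.
Difference = -5.4 − (-6.25) = 0.85.

0.85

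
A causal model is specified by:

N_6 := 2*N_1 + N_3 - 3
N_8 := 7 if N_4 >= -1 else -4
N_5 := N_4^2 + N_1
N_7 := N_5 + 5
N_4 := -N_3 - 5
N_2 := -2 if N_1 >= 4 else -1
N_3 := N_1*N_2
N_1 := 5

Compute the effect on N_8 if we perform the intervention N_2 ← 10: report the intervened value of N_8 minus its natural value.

-11

do(N_2=10) replaces the equation N_2 := -2 if N_1 >= 4 else -1 with the constant N_2 = 10.
N_3 = N_1*N_2  [with N_1=5, N_2=10]  = 50
N_4 = -N_3 - 5  [with N_3=50]  = -55
N_8 = 7 if N_4 >= -1 else -4  [with N_4=-55]  = -4
Without intervention: N_2 = -2 if N_1 >= 4 else -1  [with N_1=5]  = -2; N_3 = N_1*N_2  [with N_1=5, N_2=-2]  = -10; N_4 = -N_3 - 5  [with N_3=-10]  = 5; N_8 = 7 if N_4 >= -1 else -4  [with N_4=5]  = 7.
Change = -4 − 7 = -11.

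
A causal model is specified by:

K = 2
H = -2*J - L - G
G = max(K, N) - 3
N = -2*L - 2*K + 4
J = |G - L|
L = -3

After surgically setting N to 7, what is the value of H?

The intervention breaks the incoming arrows to N: N = -2*L - 2*K + 4 no longer applies, and N = 7.
G = max(K, N) - 3  [with K=2, N=7]  = 4
J = |G - L|  [with G=4, L=-3]  = 7
H = -2*J - L - G  [with J=7, L=-3, G=4]  = -15

-15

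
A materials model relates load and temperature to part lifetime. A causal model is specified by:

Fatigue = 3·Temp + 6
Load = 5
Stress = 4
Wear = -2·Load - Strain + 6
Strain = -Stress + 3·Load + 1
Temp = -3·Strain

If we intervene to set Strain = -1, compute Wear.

do(Strain=-1) replaces the equation Strain = -Stress + 3·Load + 1 with the constant Strain = -1.
Wear = -2·Load - Strain + 6  [with Load=5, Strain=-1]  = -3

-3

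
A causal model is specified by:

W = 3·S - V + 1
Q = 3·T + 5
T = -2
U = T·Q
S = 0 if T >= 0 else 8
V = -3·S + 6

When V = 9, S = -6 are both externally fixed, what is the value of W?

-26

The joint intervention fixes V = 9, S = -6, removing each variable's own equation.
W = 3·S - V + 1  [with S=-6, V=9]  = -26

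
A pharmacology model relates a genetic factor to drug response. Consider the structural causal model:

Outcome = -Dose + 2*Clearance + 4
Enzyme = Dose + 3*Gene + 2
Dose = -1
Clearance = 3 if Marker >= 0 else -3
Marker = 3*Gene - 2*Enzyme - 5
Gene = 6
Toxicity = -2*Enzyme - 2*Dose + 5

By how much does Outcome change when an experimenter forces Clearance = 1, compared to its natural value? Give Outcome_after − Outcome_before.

Intervening sets Clearance = 1 and removes its equation (Clearance = 3 if Marker >= 0 else -3).
Outcome = -Dose + 2*Clearance + 4  [with Dose=-1, Clearance=1]  = 7
Without intervention: Enzyme = Dose + 3*Gene + 2  [with Dose=-1, Gene=6]  = 19; Marker = 3*Gene - 2*Enzyme - 5  [with Gene=6, Enzyme=19]  = -25; Clearance = 3 if Marker >= 0 else -3  [with Marker=-25]  = -3; Outcome = -Dose + 2*Clearance + 4  [with Dose=-1, Clearance=-3]  = -1.
Change = 7 − (-1) = 8.

8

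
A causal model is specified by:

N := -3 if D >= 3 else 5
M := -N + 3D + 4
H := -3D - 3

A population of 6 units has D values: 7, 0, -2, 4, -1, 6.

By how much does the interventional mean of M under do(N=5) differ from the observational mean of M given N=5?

10

The intervention sets N=5 in all 6 units regardless of D. Recomputing M per unit gives 20, -1, -7, 11, -4, 17; average 6.
Observing N=5 restricts to units where N's equation naturally yields 5: D ∈ {0, -2, -1}. In that subpopulation M = -1, -7, -4, mean -4.
Difference = 6 − (-4) = 10.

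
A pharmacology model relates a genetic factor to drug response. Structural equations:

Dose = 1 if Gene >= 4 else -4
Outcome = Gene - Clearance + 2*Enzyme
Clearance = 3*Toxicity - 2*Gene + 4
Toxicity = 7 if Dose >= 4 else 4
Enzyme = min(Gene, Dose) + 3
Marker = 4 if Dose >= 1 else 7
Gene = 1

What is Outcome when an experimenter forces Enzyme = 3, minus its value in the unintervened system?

The intervention breaks the incoming arrows to Enzyme: Enzyme = min(Gene, Dose) + 3 no longer applies, and Enzyme = 3.
Dose = 1 if Gene >= 4 else -4  [with Gene=1]  = -4
Toxicity = 7 if Dose >= 4 else 4  [with Dose=-4]  = 4
Clearance = 3*Toxicity - 2*Gene + 4  [with Toxicity=4, Gene=1]  = 14
Outcome = Gene - Clearance + 2*Enzyme  [with Gene=1, Clearance=14, Enzyme=3]  = -7
Without intervention: Dose = 1 if Gene >= 4 else -4  [with Gene=1]  = -4; Enzyme = min(Gene, Dose) + 3  [with Gene=1, Dose=-4]  = -1; Toxicity = 7 if Dose >= 4 else 4  [with Dose=-4]  = 4; Clearance = 3*Toxicity - 2*Gene + 4  [with Toxicity=4, Gene=1]  = 14; Outcome = Gene - Clearance + 2*Enzyme  [with Gene=1, Clearance=14, Enzyme=-1]  = -15.
Change = -7 − (-15) = 8.

8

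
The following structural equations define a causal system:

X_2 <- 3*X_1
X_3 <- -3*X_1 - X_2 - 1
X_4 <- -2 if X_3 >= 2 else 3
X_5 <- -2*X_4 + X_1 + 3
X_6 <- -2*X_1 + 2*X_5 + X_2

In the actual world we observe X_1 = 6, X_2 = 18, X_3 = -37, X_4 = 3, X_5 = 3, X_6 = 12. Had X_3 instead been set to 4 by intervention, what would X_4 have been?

The intervention breaks the incoming arrows to X_3: X_3 <- -3*X_1 - X_2 - 1 no longer applies, and X_3 = 4.
X_4 = -2 if X_3 >= 2 else 3  [with X_3=4]  = -2

-2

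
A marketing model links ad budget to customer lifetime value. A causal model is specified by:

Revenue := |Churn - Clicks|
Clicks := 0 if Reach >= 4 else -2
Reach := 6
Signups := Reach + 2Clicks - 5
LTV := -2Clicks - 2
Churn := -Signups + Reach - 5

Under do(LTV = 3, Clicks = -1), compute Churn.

2

Under do(LTV = 3, Clicks = -1), each intervened variable's structural equation is replaced by its fixed value.
Signups = Reach + 2Clicks - 5  [with Reach=6, Clicks=-1]  = -1
Churn = -Signups + Reach - 5  [with Signups=-1, Reach=6]  = 2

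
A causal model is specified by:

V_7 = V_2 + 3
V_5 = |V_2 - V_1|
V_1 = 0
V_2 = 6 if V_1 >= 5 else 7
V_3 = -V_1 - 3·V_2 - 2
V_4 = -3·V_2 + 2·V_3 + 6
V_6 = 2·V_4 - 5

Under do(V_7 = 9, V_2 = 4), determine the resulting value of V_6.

Under do(V_7 = 9, V_2 = 4), each intervened variable's structural equation is replaced by its fixed value.
V_3 = -V_1 - 3·V_2 - 2  [with V_1=0, V_2=4]  = -14
V_4 = -3·V_2 + 2·V_3 + 6  [with V_2=4, V_3=-14]  = -34
V_6 = 2·V_4 - 5  [with V_4=-34]  = -73

-73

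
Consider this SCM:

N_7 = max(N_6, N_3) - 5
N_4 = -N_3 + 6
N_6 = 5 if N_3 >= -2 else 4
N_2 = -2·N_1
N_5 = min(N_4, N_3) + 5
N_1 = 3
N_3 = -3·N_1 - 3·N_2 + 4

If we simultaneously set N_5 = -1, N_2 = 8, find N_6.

4

The joint intervention fixes N_5 = -1, N_2 = 8, removing each variable's own equation.
N_3 = -3·N_1 - 3·N_2 + 4  [with N_1=3, N_2=8]  = -29
N_6 = 5 if N_3 >= -2 else 4  [with N_3=-29]  = 4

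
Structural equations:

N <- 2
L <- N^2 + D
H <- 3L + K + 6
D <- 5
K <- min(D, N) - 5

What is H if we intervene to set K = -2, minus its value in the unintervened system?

1

Intervening sets K = -2 and removes its equation (K <- min(D, N) - 5).
L = N^2 + D  [with N=2, D=5]  = 9
H = 3L + K + 6  [with L=9, K=-2]  = 31
Without intervention: L = N^2 + D  [with N=2, D=5]  = 9; K = min(D, N) - 5  [with D=5, N=2]  = -3; H = 3L + K + 6  [with L=9, K=-3]  = 30.
Change = 31 − 30 = 1.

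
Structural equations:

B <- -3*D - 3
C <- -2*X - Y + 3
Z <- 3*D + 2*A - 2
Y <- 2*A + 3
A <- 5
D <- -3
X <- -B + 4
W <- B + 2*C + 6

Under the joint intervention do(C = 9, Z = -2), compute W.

30

Under do(C = 9, Z = -2), each intervened variable's structural equation is replaced by its fixed value.
B = -3*D - 3  [with D=-3]  = 6
W = B + 2*C + 6  [with B=6, C=9]  = 30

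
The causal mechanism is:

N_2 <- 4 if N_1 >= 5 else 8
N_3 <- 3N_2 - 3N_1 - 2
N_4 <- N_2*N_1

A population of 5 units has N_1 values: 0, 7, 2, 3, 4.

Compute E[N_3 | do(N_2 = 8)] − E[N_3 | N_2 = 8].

-2.85

Under do(N_2=8), N_2's equation is replaced by N_2=8 for every unit. Per-unit N_3: 22, 1, 16, 13, 10. Mean = 12.4.
Conditioning on N_2=8 selects the 4 unit(s) with N_1 ∈ {0, 2, 3, 4}. Their N_3 values: 22, 16, 13, 10. Mean = 15.25.
Difference = 12.4 − 15.25 = -2.85.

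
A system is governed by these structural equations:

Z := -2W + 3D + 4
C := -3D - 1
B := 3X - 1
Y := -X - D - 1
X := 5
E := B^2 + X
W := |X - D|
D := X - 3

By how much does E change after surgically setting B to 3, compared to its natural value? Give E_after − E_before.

do(B=3) replaces the equation B := 3X - 1 with the constant B = 3.
E = B^2 + X  [with B=3, X=5]  = 14
Without intervention: B = 3X - 1  [with X=5]  = 14; E = B^2 + X  [with B=14, X=5]  = 201.
Change = 14 − 201 = -187.

-187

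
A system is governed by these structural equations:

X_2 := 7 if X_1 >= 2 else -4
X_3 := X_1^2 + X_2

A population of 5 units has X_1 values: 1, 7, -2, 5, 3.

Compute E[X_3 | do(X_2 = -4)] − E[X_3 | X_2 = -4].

do(X_2=-4) breaks X_2's dependence on X_1. With X_2=-4 fixed, X_3 across the units is -3, 45, 0, 21, 5, mean 13.6.
Conditioning on X_2=-4 selects the 2 unit(s) with X_1 ∈ {1, -2}. Their X_3 values: -3, 0. Mean = -1.5.
Difference = 13.6 − (-1.5) = 15.1.

15.1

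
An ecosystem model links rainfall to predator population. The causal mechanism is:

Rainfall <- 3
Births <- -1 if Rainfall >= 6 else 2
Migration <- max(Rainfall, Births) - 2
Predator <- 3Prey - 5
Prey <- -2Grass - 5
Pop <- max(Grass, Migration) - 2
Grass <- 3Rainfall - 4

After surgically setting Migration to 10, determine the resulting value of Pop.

8

Intervening sets Migration = 10 and removes its equation (Migration <- max(Rainfall, Births) - 2).
Grass = 3Rainfall - 4  [with Rainfall=3]  = 5
Pop = max(Grass, Migration) - 2  [with Grass=5, Migration=10]  = 8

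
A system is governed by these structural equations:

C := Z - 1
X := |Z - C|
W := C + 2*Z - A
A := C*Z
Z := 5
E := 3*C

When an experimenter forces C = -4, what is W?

26

do(C=-4) replaces the equation C := Z - 1 with the constant C = -4.
A = C*Z  [with C=-4, Z=5]  = -20
W = C + 2*Z - A  [with C=-4, Z=5, A=-20]  = 26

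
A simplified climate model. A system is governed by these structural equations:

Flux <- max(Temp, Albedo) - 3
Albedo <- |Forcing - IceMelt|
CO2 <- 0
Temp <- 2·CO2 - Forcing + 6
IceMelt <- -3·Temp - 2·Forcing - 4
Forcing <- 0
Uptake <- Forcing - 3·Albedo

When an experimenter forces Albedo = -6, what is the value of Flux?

The intervention breaks the incoming arrows to Albedo: Albedo <- |Forcing - IceMelt| no longer applies, and Albedo = -6.
Temp = 2·CO2 - Forcing + 6  [with CO2=0, Forcing=0]  = 6
Flux = max(Temp, Albedo) - 3  [with Temp=6, Albedo=-6]  = 3

3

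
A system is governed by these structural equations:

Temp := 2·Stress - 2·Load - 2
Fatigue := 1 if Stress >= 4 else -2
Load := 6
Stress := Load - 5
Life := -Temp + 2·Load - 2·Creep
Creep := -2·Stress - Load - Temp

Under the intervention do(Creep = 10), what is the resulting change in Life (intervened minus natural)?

Under do(Creep=10), the mechanism Creep := -2·Stress - Load - Temp is discarded; Creep is fixed at 10.
Stress = Load - 5  [with Load=6]  = 1
Temp = 2·Stress - 2·Load - 2  [with Stress=1, Load=6]  = -12
Life = -Temp + 2·Load - 2·Creep  [with Temp=-12, Load=6, Creep=10]  = 4
Without intervention: Stress = Load - 5  [with Load=6]  = 1; Temp = 2·Stress - 2·Load - 2  [with Stress=1, Load=6]  = -12; Creep = -2·Stress - Load - Temp  [with Stress=1, Load=6, Temp=-12]  = 4; Life = -Temp + 2·Load - 2·Creep  [with Temp=-12, Load=6, Creep=4]  = 16.
Change = 4 − 16 = -12.

-12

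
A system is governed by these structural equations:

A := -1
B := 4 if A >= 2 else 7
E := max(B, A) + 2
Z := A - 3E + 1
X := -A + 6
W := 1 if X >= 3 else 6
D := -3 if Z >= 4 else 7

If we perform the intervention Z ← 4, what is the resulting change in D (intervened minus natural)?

The intervention breaks the incoming arrows to Z: Z := A - 3E + 1 no longer applies, and Z = 4.
D = -3 if Z >= 4 else 7  [with Z=4]  = -3
Without intervention: B = 4 if A >= 2 else 7  [with A=-1]  = 7; E = max(B, A) + 2  [with B=7, A=-1]  = 9; Z = A - 3E + 1  [with A=-1, E=9]  = -27; D = -3 if Z >= 4 else 7  [with Z=-27]  = 7.
Change = -3 − 7 = -10.

-10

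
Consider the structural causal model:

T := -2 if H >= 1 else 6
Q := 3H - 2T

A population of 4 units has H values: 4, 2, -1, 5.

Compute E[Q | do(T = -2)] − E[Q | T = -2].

Every unit gets T=-2 under the intervention. Q values become 16, 10, 1, 19; E[Q|do(T=-2)] = 11.5.
E[Q|T=-2] averages over only the 3 units with T=-2 (H = 4, 2, 5): Q = 16, 10, 19, mean 15.
Difference = 11.5 − 15 = -3.5.

-3.5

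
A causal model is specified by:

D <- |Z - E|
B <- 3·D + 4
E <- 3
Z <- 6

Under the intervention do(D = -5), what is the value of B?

-11

The intervention breaks the incoming arrows to D: D <- |Z - E| no longer applies, and D = -5.
B = 3·D + 4  [with D=-5]  = -11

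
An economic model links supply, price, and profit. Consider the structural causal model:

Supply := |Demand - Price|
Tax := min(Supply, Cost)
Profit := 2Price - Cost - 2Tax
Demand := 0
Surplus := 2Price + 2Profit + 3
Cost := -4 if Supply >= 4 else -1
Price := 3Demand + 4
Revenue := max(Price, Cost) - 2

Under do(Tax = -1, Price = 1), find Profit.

Setting Tax = -1, Price = 1 by intervention discards those variables' equations.
Supply = |Demand - Price|  [with Demand=0, Price=1]  = 1
Cost = -4 if Supply >= 4 else -1  [with Supply=1]  = -1
Profit = 2Price - Cost - 2Tax  [with Price=1, Cost=-1, Tax=-1]  = 5

5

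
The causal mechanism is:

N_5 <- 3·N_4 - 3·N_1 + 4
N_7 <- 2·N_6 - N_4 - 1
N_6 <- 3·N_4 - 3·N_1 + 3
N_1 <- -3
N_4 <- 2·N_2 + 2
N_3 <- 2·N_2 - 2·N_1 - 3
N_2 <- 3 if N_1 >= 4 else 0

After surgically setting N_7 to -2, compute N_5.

19

The intervention breaks the incoming arrows to N_7: N_7 <- 2·N_6 - N_4 - 1 no longer applies, and N_7 = -2.
N_5 is not downstream of the intervention, so its value is determined by the original equations.
N_2 = 3 if N_1 >= 4 else 0  [with N_1=-3]  = 0
N_4 = 2·N_2 + 2  [with N_2=0]  = 2
N_5 = 3·N_4 - 3·N_1 + 4  [with N_4=2, N_1=-3]  = 19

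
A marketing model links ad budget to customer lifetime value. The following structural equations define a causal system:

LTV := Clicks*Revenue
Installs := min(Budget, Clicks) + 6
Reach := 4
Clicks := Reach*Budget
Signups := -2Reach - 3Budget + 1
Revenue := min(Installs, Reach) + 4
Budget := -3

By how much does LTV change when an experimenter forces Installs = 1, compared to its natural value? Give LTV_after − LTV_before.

The intervention breaks the incoming arrows to Installs: Installs := min(Budget, Clicks) + 6 no longer applies, and Installs = 1.
Clicks = Reach*Budget  [with Reach=4, Budget=-3]  = -12
Revenue = min(Installs, Reach) + 4  [with Installs=1, Reach=4]  = 5
LTV = Clicks*Revenue  [with Clicks=-12, Revenue=5]  = -60
Without intervention: Clicks = Reach*Budget  [with Reach=4, Budget=-3]  = -12; Installs = min(Budget, Clicks) + 6  [with Budget=-3, Clicks=-12]  = -6; Revenue = min(Installs, Reach) + 4  [with Installs=-6, Reach=4]  = -2; LTV = Clicks*Revenue  [with Clicks=-12, Revenue=-2]  = 24.
Change = -60 − 24 = -84.

-84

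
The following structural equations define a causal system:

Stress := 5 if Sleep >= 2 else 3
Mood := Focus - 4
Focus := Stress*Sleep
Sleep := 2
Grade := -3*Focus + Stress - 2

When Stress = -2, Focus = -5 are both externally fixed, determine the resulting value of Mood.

-9

Setting Stress = -2, Focus = -5 by intervention discards those variables' equations.
Mood = Focus - 4  [with Focus=-5]  = -9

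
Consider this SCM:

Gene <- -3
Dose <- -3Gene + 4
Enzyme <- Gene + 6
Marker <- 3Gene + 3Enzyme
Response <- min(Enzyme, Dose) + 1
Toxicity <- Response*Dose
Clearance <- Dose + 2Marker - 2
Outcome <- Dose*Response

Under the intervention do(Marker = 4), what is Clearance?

The intervention breaks the incoming arrows to Marker: Marker <- 3Gene + 3Enzyme no longer applies, and Marker = 4.
Dose = -3Gene + 4  [with Gene=-3]  = 13
Clearance = Dose + 2Marker - 2  [with Dose=13, Marker=4]  = 19

19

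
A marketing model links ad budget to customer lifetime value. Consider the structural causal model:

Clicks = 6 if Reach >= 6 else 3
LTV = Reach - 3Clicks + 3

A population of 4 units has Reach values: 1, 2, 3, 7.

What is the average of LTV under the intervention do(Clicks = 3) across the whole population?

-2.75

Every unit gets Clicks=3 under the intervention. LTV values become -5, -4, -3, 1; E[LTV|do(Clicks=3)] = -2.75.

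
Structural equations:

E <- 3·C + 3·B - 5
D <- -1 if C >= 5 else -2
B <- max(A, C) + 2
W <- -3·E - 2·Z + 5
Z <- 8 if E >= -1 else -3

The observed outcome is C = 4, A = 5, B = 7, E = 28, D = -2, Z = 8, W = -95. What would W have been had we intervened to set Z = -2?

-75

Intervening sets Z = -2 and removes its equation (Z <- 8 if E >= -1 else -3).
B = max(A, C) + 2  [with A=5, C=4]  = 7
E = 3·C + 3·B - 5  [with C=4, B=7]  = 28
W = -3·E - 2·Z + 5  [with E=28, Z=-2]  = -75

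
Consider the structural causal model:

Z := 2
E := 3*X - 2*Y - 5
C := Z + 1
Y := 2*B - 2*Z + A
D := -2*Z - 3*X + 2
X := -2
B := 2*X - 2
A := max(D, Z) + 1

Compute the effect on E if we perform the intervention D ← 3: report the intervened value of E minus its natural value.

2

The intervention breaks the incoming arrows to D: D := -2*Z - 3*X + 2 no longer applies, and D = 3.
B = 2*X - 2  [with X=-2]  = -6
A = max(D, Z) + 1  [with D=3, Z=2]  = 4
Y = 2*B - 2*Z + A  [with B=-6, Z=2, A=4]  = -12
E = 3*X - 2*Y - 5  [with X=-2, Y=-12]  = 13
Without intervention: D = -2*Z - 3*X + 2  [with Z=2, X=-2]  = 4; B = 2*X - 2  [with X=-2]  = -6; A = max(D, Z) + 1  [with D=4, Z=2]  = 5; Y = 2*B - 2*Z + A  [with B=-6, Z=2, A=5]  = -11; E = 3*X - 2*Y - 5  [with X=-2, Y=-11]  = 11.
Change = 13 − 11 = 2.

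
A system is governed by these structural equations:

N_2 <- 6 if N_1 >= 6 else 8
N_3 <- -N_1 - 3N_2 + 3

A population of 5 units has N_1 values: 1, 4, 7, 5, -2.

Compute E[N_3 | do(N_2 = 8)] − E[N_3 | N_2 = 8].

-1

Every unit gets N_2=8 under the intervention. N_3 values become -22, -25, -28, -26, -19; E[N_3|do(N_2=8)] = -24.
Observing N_2=8 restricts to units where N_2's equation naturally yields 8: N_1 ∈ {1, 4, 5, -2}. In that subpopulation N_3 = -22, -25, -26, -19, mean -23.
Difference = -24 − (-23) = -1.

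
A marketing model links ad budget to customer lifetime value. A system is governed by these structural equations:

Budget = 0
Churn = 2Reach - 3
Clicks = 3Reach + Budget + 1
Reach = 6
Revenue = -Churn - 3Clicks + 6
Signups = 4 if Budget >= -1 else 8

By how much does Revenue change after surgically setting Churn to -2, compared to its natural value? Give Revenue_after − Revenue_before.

11

The intervention breaks the incoming arrows to Churn: Churn = 2Reach - 3 no longer applies, and Churn = -2.
Clicks = 3Reach + Budget + 1  [with Reach=6, Budget=0]  = 19
Revenue = -Churn - 3Clicks + 6  [with Churn=-2, Clicks=19]  = -49
Without intervention: Clicks = 3Reach + Budget + 1  [with Reach=6, Budget=0]  = 19; Churn = 2Reach - 3  [with Reach=6]  = 9; Revenue = -Churn - 3Clicks + 6  [with Churn=9, Clicks=19]  = -60.
Change = -49 − (-60) = 11.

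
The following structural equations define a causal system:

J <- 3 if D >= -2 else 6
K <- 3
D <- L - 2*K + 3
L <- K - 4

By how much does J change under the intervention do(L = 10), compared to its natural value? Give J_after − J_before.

-3

Under do(L=10), the mechanism L <- K - 4 is discarded; L is fixed at 10.
D = L - 2*K + 3  [with L=10, K=3]  = 7
J = 3 if D >= -2 else 6  [with D=7]  = 3
Without intervention: L = K - 4  [with K=3]  = -1; D = L - 2*K + 3  [with L=-1, K=3]  = -4; J = 3 if D >= -2 else 6  [with D=-4]  = 6.
Change = 3 − 6 = -3.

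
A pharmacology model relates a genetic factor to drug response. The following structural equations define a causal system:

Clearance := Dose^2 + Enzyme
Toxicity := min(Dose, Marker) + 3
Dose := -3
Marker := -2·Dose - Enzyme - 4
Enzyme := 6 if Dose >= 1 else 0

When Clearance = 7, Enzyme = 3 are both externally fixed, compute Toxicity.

0

Setting Clearance = 7, Enzyme = 3 by intervention discards those variables' equations.
Marker = -2·Dose - Enzyme - 4  [with Dose=-3, Enzyme=3]  = -1
Toxicity = min(Dose, Marker) + 3  [with Dose=-3, Marker=-1]  = 0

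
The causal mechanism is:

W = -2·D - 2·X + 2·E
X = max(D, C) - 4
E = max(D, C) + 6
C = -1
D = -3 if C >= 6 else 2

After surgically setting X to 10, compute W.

do(X=10) replaces the equation X = max(D, C) - 4 with the constant X = 10.
D = -3 if C >= 6 else 2  [with C=-1]  = 2
E = max(D, C) + 6  [with D=2, C=-1]  = 8
W = -2·D - 2·X + 2·E  [with D=2, X=10, E=8]  = -8

-8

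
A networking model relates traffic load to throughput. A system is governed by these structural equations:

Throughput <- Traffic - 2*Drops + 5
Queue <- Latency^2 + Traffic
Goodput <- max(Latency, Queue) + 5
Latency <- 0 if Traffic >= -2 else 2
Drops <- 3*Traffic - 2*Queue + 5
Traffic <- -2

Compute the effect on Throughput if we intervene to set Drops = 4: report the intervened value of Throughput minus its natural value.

Intervening sets Drops = 4 and removes its equation (Drops <- 3*Traffic - 2*Queue + 5).
Throughput = Traffic - 2*Drops + 5  [with Traffic=-2, Drops=4]  = -5
Without intervention: Latency = 0 if Traffic >= -2 else 2  [with Traffic=-2]  = 0; Queue = Latency^2 + Traffic  [with Latency=0, Traffic=-2]  = -2; Drops = 3*Traffic - 2*Queue + 5  [with Traffic=-2, Queue=-2]  = 3; Throughput = Traffic - 2*Drops + 5  [with Traffic=-2, Drops=3]  = -3.
Change = -5 − (-3) = -2.

-2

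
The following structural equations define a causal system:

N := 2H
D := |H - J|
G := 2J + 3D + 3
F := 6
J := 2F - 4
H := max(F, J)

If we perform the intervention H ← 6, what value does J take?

8

Under do(H=6), the mechanism H := max(F, J) is discarded; H is fixed at 6.
Since J is not a descendant of the intervened variable, it is unaffected.
J = 2F - 4  [with F=6]  = 8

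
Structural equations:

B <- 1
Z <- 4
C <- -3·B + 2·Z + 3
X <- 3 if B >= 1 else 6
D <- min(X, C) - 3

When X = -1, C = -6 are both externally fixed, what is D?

-9

The joint intervention fixes X = -1, C = -6, removing each variable's own equation.
D = min(X, C) - 3  [with X=-1, C=-6]  = -9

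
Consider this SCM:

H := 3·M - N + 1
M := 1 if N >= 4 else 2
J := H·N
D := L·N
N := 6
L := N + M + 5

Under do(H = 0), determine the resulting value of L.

do(H=0) replaces the equation H := 3·M - N + 1 with the constant H = 0.
L is not downstream of the intervention, so its value is determined by the original equations.
M = 1 if N >= 4 else 2  [with N=6]  = 1
L = N + M + 5  [with N=6, M=1]  = 12

12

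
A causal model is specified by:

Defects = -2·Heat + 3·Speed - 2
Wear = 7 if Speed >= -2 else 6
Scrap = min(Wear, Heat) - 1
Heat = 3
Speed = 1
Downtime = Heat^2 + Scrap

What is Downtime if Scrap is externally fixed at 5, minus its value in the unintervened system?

3

The intervention breaks the incoming arrows to Scrap: Scrap = min(Wear, Heat) - 1 no longer applies, and Scrap = 5.
Downtime = Heat^2 + Scrap  [with Heat=3, Scrap=5]  = 14
Without intervention: Wear = 7 if Speed >= -2 else 6  [with Speed=1]  = 7; Scrap = min(Wear, Heat) - 1  [with Wear=7, Heat=3]  = 2; Downtime = Heat^2 + Scrap  [with Heat=3, Scrap=2]  = 11.
Change = 14 − 11 = 3.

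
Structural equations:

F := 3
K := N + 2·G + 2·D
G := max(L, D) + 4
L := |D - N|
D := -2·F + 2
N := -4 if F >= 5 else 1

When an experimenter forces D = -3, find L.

4

The intervention breaks the incoming arrows to D: D := -2·F + 2 no longer applies, and D = -3.
N = -4 if F >= 5 else 1  [with F=3]  = 1
L = |D - N|  [with D=-3, N=1]  = 4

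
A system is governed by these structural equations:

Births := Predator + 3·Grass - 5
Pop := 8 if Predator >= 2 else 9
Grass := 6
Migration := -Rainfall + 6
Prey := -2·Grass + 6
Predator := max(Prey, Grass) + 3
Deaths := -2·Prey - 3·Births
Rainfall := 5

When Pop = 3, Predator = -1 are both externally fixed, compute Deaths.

The joint intervention fixes Pop = 3, Predator = -1, removing each variable's own equation.
Prey = -2·Grass + 6  [with Grass=6]  = -6
Births = Predator + 3·Grass - 5  [with Predator=-1, Grass=6]  = 12
Deaths = -2·Prey - 3·Births  [with Prey=-6, Births=12]  = -24

-24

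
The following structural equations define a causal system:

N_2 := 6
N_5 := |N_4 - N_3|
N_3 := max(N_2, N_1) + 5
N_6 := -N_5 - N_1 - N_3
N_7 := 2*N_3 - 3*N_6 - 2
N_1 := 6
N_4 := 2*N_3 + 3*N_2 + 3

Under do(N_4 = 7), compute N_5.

4

Intervening sets N_4 = 7 and removes its equation (N_4 := 2*N_3 + 3*N_2 + 3).
N_3 = max(N_2, N_1) + 5  [with N_2=6, N_1=6]  = 11
N_5 = |N_4 - N_3|  [with N_4=7, N_3=11]  = 4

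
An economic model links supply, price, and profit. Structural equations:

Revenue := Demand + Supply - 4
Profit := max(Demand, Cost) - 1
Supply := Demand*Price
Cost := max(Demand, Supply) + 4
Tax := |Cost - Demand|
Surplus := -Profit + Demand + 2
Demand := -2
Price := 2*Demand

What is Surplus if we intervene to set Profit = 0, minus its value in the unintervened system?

11

do(Profit=0) replaces the equation Profit := max(Demand, Cost) - 1 with the constant Profit = 0.
Surplus = -Profit + Demand + 2  [with Profit=0, Demand=-2]  = 0
Without intervention: Price = 2*Demand  [with Demand=-2]  = -4; Supply = Demand*Price  [with Demand=-2, Price=-4]  = 8; Cost = max(Demand, Supply) + 4  [with Demand=-2, Supply=8]  = 12; Profit = max(Demand, Cost) - 1  [with Demand=-2, Cost=12]  = 11; Surplus = -Profit + Demand + 2  [with Profit=11, Demand=-2]  = -11.
Change = 0 − (-11) = 11.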